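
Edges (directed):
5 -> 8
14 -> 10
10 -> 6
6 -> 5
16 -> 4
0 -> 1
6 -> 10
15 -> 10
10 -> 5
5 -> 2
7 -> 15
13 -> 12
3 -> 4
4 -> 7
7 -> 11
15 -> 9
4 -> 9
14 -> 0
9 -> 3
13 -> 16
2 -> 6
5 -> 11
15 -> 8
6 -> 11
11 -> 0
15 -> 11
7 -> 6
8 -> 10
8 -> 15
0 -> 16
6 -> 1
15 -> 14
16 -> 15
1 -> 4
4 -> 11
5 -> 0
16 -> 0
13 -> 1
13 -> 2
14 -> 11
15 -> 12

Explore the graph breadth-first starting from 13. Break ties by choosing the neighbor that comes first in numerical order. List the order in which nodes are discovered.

13, 1, 2, 12, 16, 4, 6, 0, 15, 7, 9, 11, 5, 10, 8, 14, 3

Visit 13; enqueue 1, 2, 12, 16 → queue [1, 2, 12, 16]
Visit 1; enqueue 4 → queue [2, 12, 16, 4]
Visit 2; enqueue 6 → queue [12, 16, 4, 6]
Visit 12 → queue [16, 4, 6]
Visit 16; enqueue 0, 15 → queue [4, 6, 0, 15]
Visit 4; enqueue 7, 9, 11 → queue [6, 0, 15, 7, 9, 11]
Visit 6; enqueue 5, 10 → queue [0, 15, 7, 9, 11, 5, 10]
Visit 0 → queue [15, 7, 9, 11, 5, 10]
Visit 15; enqueue 8, 14 → queue [7, 9, 11, 5, 10, 8, 14]
Visit 7 → queue [9, 11, 5, 10, 8, 14]
Visit 9; enqueue 3 → queue [11, 5, 10, 8, 14, 3]
Visit 11 → queue [5, 10, 8, 14, 3]
Visit 5 → queue [10, 8, 14, 3]
Visit 10 → queue [8, 14, 3]
Visit 8 → queue [14, 3]
Visit 14 → queue [3]
Visit 3 → queue []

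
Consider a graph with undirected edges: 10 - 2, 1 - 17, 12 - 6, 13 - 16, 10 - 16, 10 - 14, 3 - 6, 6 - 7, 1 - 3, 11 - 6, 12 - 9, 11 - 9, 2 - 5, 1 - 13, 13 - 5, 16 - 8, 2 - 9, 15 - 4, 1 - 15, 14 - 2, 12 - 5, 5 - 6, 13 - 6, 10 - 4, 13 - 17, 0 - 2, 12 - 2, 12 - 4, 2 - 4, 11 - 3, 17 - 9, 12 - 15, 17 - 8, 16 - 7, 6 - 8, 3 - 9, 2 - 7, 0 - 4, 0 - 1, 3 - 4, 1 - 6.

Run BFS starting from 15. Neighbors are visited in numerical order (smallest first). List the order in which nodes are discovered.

15, 1, 4, 12, 0, 3, 6, 13, 17, 2, 10, 5, 9, 11, 7, 8, 16, 14

Visit 15; enqueue 1, 4, 12 → queue [1, 4, 12]
Visit 1; enqueue 0, 3, 6, 13, 17 → queue [4, 12, 0, 3, 6, 13, 17]
Visit 4; enqueue 2, 10 → queue [12, 0, 3, 6, 13, 17, 2, 10]
Visit 12; enqueue 5, 9 → queue [0, 3, 6, 13, 17, 2, 10, 5, 9]
Visit 0 → queue [3, 6, 13, 17, 2, 10, 5, 9]
Visit 3; enqueue 11 → queue [6, 13, 17, 2, 10, 5, 9, 11]
Visit 6; enqueue 7, 8 → queue [13, 17, 2, 10, 5, 9, 11, 7, 8]
Visit 13; enqueue 16 → queue [17, 2, 10, 5, 9, 11, 7, 8, 16]
Visit 17 → queue [2, 10, 5, 9, 11, 7, 8, 16]
Visit 2; enqueue 14 → queue [10, 5, 9, 11, 7, 8, 16, 14]
Visit 10 → queue [5, 9, 11, 7, 8, 16, 14]
Visit 5 → queue [9, 11, 7, 8, 16, 14]
Visit 9 → queue [11, 7, 8, 16, 14]
Visit 11 → queue [7, 8, 16, 14]
Visit 7 → queue [8, 16, 14]
Visit 8 → queue [16, 14]
Visit 16 → queue [14]
Visit 14 → queue []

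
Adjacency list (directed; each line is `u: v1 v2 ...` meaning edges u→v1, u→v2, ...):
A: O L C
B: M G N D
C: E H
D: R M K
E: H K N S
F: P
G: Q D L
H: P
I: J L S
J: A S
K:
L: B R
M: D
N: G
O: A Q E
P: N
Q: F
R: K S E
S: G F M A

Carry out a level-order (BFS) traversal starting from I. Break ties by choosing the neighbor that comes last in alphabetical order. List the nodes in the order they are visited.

Visit I; enqueue S, L, J → queue [S, L, J]
Visit S; enqueue M, G, F, A → queue [L, J, M, G, F, A]
Visit L; enqueue R, B → queue [J, M, G, F, A, R, B]
Visit J → queue [M, G, F, A, R, B]
Visit M; enqueue D → queue [G, F, A, R, B, D]
Visit G; enqueue Q → queue [F, A, R, B, D, Q]
Visit F; enqueue P → queue [A, R, B, D, Q, P]
Visit A; enqueue O, C → queue [R, B, D, Q, P, O, C]
Visit R; enqueue K, E → queue [B, D, Q, P, O, C, K, E]
Visit B; enqueue N → queue [D, Q, P, O, C, K, E, N]
Visit D → queue [Q, P, O, C, K, E, N]
Visit Q → queue [P, O, C, K, E, N]
Visit P → queue [O, C, K, E, N]
Visit O → queue [C, K, E, N]
Visit C; enqueue H → queue [K, E, N, H]
Visit K → queue [E, N, H]
Visit E → queue [N, H]
Visit N → queue [H]
Visit H → queue []

I, S, L, J, M, G, F, A, R, B, D, Q, P, O, C, K, E, N, H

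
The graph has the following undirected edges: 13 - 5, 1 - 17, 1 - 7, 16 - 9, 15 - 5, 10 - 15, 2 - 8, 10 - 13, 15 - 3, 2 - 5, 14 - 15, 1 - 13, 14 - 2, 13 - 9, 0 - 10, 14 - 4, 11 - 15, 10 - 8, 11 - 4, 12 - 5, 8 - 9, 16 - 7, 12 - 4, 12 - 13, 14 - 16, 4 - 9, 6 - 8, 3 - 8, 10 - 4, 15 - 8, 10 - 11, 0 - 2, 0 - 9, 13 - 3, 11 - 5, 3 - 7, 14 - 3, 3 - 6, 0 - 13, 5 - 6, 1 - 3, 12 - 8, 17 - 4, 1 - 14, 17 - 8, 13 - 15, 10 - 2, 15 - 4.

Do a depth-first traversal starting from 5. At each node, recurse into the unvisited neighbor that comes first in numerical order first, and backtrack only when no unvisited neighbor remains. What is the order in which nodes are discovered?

5, 2, 0, 9, 4, 10, 8, 3, 1, 7, 16, 14, 15, 11, 13, 12, 17, 6

Visit 5
5 → 2
2 → 0
0 → 9
9 → 4
4 → 10
10 → 8
8 → 3
3 → 1
1 → 7
7 → 16
16 → 14
14 → 15
15 → 11
15 → 13
13 → 12
1 → 17
3 → 6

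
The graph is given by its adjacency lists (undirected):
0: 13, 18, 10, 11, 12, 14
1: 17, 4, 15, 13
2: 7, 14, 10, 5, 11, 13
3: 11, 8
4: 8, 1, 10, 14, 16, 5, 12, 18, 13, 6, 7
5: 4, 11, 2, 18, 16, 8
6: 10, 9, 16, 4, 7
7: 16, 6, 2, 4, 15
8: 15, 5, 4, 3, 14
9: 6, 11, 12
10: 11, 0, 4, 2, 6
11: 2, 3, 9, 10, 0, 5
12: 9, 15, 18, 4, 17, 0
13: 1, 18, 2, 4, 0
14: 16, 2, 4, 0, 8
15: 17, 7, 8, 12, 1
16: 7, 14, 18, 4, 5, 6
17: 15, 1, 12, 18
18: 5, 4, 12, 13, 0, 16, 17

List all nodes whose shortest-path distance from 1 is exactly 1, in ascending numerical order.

4, 13, 15, 17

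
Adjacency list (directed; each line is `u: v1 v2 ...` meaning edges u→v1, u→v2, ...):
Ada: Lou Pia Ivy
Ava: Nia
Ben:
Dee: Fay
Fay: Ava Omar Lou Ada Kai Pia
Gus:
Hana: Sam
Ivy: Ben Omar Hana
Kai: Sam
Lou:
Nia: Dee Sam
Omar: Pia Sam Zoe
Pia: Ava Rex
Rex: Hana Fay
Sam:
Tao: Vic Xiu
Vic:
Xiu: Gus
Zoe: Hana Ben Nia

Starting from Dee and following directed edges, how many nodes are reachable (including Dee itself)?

BFS from Dee visits: Dee, Fay, Pia, Omar, Lou, Kai, Ava, Ada, Rex, Zoe, Sam, Nia, Ivy, Hana, Ben
Reachable nodes: 15 of 19 total.

15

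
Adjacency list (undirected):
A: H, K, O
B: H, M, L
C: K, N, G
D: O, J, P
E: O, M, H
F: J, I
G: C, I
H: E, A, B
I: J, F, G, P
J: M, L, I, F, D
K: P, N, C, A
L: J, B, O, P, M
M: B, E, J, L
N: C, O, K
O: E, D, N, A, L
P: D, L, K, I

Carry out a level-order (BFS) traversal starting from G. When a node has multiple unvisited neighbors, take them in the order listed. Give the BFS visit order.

Visit G; enqueue C, I → queue [C, I]
Visit C; enqueue K, N → queue [I, K, N]
Visit I; enqueue J, F, P → queue [K, N, J, F, P]
Visit K; enqueue A → queue [N, J, F, P, A]
Visit N; enqueue O → queue [J, F, P, A, O]
Visit J; enqueue M, L, D → queue [F, P, A, O, M, L, D]
Visit F → queue [P, A, O, M, L, D]
Visit P → queue [A, O, M, L, D]
Visit A; enqueue H → queue [O, M, L, D, H]
Visit O; enqueue E → queue [M, L, D, H, E]
Visit M; enqueue B → queue [L, D, H, E, B]
Visit L → queue [D, H, E, B]
Visit D → queue [H, E, B]
Visit H → queue [E, B]
Visit E → queue [B]
Visit B → queue []

G C I K N J F P A O M L D H E B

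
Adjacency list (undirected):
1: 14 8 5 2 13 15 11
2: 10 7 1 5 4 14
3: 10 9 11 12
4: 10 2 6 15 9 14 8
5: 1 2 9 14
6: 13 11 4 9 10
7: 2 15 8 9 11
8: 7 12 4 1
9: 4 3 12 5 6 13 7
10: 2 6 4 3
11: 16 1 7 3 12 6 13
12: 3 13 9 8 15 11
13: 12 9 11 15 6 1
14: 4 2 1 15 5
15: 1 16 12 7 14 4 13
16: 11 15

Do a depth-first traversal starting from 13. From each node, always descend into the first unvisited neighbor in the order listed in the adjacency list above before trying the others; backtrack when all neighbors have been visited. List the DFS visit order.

Visit 13
13 → 12
12 → 3
3 → 10
10 → 2
2 → 7
7 → 15
15 → 1
1 → 14
14 → 4
4 → 6
6 → 11
11 → 16
6 → 9
9 → 5
4 → 8

13 12 3 10 2 7 15 1 14 4 6 11 16 9 5 8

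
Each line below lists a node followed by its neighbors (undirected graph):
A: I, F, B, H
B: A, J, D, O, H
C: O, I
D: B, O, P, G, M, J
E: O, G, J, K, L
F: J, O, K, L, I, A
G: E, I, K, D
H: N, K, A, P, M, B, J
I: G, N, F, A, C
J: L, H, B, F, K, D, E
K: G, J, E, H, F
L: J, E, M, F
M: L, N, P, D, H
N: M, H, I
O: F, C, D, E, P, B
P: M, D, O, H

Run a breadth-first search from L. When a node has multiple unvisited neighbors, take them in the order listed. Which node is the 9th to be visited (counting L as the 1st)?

D

Visit L; enqueue J, E, M, F → queue [J, E, M, F]
Visit J; enqueue H, B, K, D → queue [E, M, F, H, B, K, D]
Visit E; enqueue O, G → queue [M, F, H, B, K, D, O, G]
Visit M; enqueue N, P → queue [F, H, B, K, D, O, G, N, P]
Visit F; enqueue I, A → queue [H, B, K, D, O, G, N, P, I, A]
Visit H → queue [B, K, D, O, G, N, P, I, A]
Visit B → queue [K, D, O, G, N, P, I, A]
Visit K → queue [D, O, G, N, P, I, A]
Visit D → queue [O, G, N, P, I, A]
Visit O; enqueue C → queue [G, N, P, I, A, C]
Visit G → queue [N, P, I, A, C]
Visit N → queue [P, I, A, C]
Visit P → queue [I, A, C]
Visit I → queue [A, C]
Visit A → queue [C]
Visit C → queue []

Visit order: L, J, E, M, F, H, B, K, D, O, G, N, P, I, A, C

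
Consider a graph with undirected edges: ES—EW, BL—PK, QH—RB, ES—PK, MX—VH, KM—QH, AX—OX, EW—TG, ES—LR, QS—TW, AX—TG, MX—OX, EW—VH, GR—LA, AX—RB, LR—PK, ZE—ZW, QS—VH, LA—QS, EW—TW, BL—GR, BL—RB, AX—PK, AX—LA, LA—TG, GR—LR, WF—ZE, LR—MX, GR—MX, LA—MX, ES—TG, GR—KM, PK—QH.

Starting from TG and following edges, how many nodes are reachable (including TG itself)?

17

BFS from TG visits: TG, AX, ES, EW, LA, OX, PK, RB, LR, TW, VH, GR, MX, QS, BL, QH, KM
Reachable nodes: 17 of 20 total.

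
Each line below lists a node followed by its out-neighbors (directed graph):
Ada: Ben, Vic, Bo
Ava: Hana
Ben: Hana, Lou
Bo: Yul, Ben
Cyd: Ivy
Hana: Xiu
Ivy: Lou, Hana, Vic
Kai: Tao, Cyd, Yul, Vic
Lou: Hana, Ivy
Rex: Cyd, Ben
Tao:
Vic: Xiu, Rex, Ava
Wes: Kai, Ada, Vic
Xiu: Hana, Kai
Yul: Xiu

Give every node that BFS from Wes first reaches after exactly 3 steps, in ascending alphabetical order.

Level 0: Wes
Level 1: Ada, Kai, Vic
Level 2: Ava, Ben, Bo, Cyd, Rex, Tao, Xiu, Yul
Level 3: Hana, Ivy, Lou

Hana, Ivy, Lou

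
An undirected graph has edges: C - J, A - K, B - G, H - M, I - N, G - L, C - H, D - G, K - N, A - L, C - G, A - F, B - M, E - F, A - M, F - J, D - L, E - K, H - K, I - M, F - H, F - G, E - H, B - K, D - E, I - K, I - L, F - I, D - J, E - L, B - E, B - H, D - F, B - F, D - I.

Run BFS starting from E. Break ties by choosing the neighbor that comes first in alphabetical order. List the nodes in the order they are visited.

E, B, D, F, H, K, L, G, M, I, J, A, C, N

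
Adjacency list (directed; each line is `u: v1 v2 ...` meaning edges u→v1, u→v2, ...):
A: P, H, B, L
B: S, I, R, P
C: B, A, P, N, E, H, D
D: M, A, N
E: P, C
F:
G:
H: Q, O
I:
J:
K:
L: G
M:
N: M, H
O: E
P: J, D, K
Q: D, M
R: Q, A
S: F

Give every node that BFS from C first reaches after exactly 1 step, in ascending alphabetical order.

A, B, D, E, H, N, P

Level 0: C
Level 1: A, B, D, E, H, N, P
Level 2: I, J, K, L, M, O, Q, R, S
Level 3: F, G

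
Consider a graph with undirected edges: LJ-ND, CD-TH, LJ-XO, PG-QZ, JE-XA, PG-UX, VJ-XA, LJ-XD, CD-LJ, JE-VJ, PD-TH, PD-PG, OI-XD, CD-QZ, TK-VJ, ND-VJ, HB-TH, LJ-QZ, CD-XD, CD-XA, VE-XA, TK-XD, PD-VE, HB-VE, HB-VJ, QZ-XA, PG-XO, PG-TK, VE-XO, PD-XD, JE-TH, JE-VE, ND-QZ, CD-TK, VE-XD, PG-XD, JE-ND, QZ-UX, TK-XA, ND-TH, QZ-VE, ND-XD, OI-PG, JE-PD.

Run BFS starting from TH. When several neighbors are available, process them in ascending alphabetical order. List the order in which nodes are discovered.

TH, CD, HB, JE, ND, PD, LJ, QZ, TK, XA, XD, VE, VJ, PG, XO, UX, OI

Visit TH; enqueue CD, HB, JE, ND, PD → queue [CD, HB, JE, ND, PD]
Visit CD; enqueue LJ, QZ, TK, XA, XD → queue [HB, JE, ND, PD, LJ, QZ, TK, XA, XD]
Visit HB; enqueue VE, VJ → queue [JE, ND, PD, LJ, QZ, TK, XA, XD, VE, VJ]
Visit JE → queue [ND, PD, LJ, QZ, TK, XA, XD, VE, VJ]
Visit ND → queue [PD, LJ, QZ, TK, XA, XD, VE, VJ]
Visit PD; enqueue PG → queue [LJ, QZ, TK, XA, XD, VE, VJ, PG]
Visit LJ; enqueue XO → queue [QZ, TK, XA, XD, VE, VJ, PG, XO]
Visit QZ; enqueue UX → queue [TK, XA, XD, VE, VJ, PG, XO, UX]
Visit TK → queue [XA, XD, VE, VJ, PG, XO, UX]
Visit XA → queue [XD, VE, VJ, PG, XO, UX]
Visit XD; enqueue OI → queue [VE, VJ, PG, XO, UX, OI]
Visit VE → queue [VJ, PG, XO, UX, OI]
Visit VJ → queue [PG, XO, UX, OI]
Visit PG → queue [XO, UX, OI]
Visit XO → queue [UX, OI]
Visit UX → queue [OI]
Visit OI → queue []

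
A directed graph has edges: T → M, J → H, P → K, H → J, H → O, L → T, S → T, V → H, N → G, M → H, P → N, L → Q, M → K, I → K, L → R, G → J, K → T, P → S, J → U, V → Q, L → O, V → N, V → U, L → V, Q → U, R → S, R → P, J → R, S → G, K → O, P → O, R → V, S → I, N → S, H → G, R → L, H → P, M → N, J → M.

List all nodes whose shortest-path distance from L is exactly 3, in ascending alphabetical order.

G, I, J, K

Level 0: L
Level 1: O, Q, R, T, V
Level 2: H, M, N, P, S, U
Level 3: G, I, J, K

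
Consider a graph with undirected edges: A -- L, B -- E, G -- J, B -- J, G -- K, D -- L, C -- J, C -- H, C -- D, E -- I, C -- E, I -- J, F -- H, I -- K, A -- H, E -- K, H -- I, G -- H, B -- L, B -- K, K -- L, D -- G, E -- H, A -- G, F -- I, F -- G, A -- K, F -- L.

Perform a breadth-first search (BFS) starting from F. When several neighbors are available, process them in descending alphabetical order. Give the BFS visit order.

Visit F; enqueue L, I, H, G → queue [L, I, H, G]
Visit L; enqueue K, D, B, A → queue [I, H, G, K, D, B, A]
Visit I; enqueue J, E → queue [H, G, K, D, B, A, J, E]
Visit H; enqueue C → queue [G, K, D, B, A, J, E, C]
Visit G → queue [K, D, B, A, J, E, C]
Visit K → queue [D, B, A, J, E, C]
Visit D → queue [B, A, J, E, C]
Visit B → queue [A, J, E, C]
Visit A → queue [J, E, C]
Visit J → queue [E, C]
Visit E → queue [C]
Visit C → queue []

F, L, I, H, G, K, D, B, A, J, E, C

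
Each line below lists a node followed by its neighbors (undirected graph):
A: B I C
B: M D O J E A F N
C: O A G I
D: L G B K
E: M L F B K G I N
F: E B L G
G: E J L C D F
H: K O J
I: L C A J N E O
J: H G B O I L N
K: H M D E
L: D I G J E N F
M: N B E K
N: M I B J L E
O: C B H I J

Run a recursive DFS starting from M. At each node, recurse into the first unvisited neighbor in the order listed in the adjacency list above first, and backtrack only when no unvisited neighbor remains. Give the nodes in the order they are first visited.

M, N, I, L, D, G, E, F, B, O, C, A, H, K, J

Visit M
M → N
N → I
I → L
L → D
D → G
G → E
E → F
F → B
B → O
O → C
C → A
O → H
H → K
H → J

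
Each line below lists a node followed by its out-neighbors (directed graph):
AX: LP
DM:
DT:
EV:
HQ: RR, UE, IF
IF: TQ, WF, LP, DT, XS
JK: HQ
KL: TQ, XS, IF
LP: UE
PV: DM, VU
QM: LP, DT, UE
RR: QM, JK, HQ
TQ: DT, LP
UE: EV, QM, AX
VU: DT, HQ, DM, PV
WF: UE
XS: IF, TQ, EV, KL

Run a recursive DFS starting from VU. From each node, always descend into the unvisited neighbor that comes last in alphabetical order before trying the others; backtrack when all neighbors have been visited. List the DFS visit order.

Visit VU
VU → PV
PV → DM
VU → HQ
HQ → UE
UE → QM
QM → LP
QM → DT
UE → EV
UE → AX
HQ → RR
RR → JK
HQ → IF
IF → XS
XS → TQ
XS → KL
IF → WF

VU, PV, DM, HQ, UE, QM, LP, DT, EV, AX, RR, JK, IF, XS, TQ, KL, WF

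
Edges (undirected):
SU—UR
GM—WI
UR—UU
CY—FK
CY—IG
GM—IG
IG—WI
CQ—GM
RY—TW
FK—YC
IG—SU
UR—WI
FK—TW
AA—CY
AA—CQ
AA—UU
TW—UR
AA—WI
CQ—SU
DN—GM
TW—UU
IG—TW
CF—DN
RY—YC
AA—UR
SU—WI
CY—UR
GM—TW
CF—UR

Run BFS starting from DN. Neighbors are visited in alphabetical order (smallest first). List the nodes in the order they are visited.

DN CF GM UR CQ IG TW WI AA CY SU UU FK RY YC

Visit DN; enqueue CF, GM → queue [CF, GM]
Visit CF; enqueue UR → queue [GM, UR]
Visit GM; enqueue CQ, IG, TW, WI → queue [UR, CQ, IG, TW, WI]
Visit UR; enqueue AA, CY, SU, UU → queue [CQ, IG, TW, WI, AA, CY, SU, UU]
Visit CQ → queue [IG, TW, WI, AA, CY, SU, UU]
Visit IG → queue [TW, WI, AA, CY, SU, UU]
Visit TW; enqueue FK, RY → queue [WI, AA, CY, SU, UU, FK, RY]
Visit WI → queue [AA, CY, SU, UU, FK, RY]
Visit AA → queue [CY, SU, UU, FK, RY]
Visit CY → queue [SU, UU, FK, RY]
Visit SU → queue [UU, FK, RY]
Visit UU → queue [FK, RY]
Visit FK; enqueue YC → queue [RY, YC]
Visit RY → queue [YC]
Visit YC → queue []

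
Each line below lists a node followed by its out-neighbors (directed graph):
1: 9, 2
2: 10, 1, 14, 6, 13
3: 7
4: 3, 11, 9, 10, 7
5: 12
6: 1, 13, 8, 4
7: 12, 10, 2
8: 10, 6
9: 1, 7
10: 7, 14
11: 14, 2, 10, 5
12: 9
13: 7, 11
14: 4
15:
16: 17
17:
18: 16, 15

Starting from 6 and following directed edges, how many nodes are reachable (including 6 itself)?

14

BFS from 6 visits: 6, 1, 13, 8, 4, 9, 2, 7, 11, 10, 3, 14, 12, 5
Reachable nodes: 14 of 18 total.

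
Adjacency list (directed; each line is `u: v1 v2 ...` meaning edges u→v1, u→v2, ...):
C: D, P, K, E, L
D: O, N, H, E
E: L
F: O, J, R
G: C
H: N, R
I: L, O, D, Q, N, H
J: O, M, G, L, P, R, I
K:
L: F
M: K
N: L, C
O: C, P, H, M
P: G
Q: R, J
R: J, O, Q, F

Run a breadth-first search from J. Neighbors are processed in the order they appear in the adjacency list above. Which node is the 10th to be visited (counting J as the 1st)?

H

Visit J; enqueue O, M, G, L, P, R, I → queue [O, M, G, L, P, R, I]
Visit O; enqueue C, H → queue [M, G, L, P, R, I, C, H]
Visit M; enqueue K → queue [G, L, P, R, I, C, H, K]
Visit G → queue [L, P, R, I, C, H, K]
Visit L; enqueue F → queue [P, R, I, C, H, K, F]
Visit P → queue [R, I, C, H, K, F]
Visit R; enqueue Q → queue [I, C, H, K, F, Q]
Visit I; enqueue D, N → queue [C, H, K, F, Q, D, N]
Visit C; enqueue E → queue [H, K, F, Q, D, N, E]
Visit H → queue [K, F, Q, D, N, E]
Visit K → queue [F, Q, D, N, E]
Visit F → queue [Q, D, N, E]
Visit Q → queue [D, N, E]
Visit D → queue [N, E]
Visit N → queue [E]
Visit E → queue []

Visit order: J, O, M, G, L, P, R, I, C, H, K, F, Q, D, N, E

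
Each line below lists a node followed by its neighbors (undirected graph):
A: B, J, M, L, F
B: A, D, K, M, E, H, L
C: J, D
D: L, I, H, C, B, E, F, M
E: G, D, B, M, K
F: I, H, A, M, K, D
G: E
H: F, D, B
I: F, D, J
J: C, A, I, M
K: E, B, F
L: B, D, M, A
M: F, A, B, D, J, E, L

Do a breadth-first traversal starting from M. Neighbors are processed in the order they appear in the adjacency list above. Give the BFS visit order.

M → F → A → B → D → J → E → L → I → H → K → C → G

Visit M; enqueue F, A, B, D, J, E, L → queue [F, A, B, D, J, E, L]
Visit F; enqueue I, H, K → queue [A, B, D, J, E, L, I, H, K]
Visit A → queue [B, D, J, E, L, I, H, K]
Visit B → queue [D, J, E, L, I, H, K]
Visit D; enqueue C → queue [J, E, L, I, H, K, C]
Visit J → queue [E, L, I, H, K, C]
Visit E; enqueue G → queue [L, I, H, K, C, G]
Visit L → queue [I, H, K, C, G]
Visit I → queue [H, K, C, G]
Visit H → queue [K, C, G]
Visit K → queue [C, G]
Visit C → queue [G]
Visit G → queue []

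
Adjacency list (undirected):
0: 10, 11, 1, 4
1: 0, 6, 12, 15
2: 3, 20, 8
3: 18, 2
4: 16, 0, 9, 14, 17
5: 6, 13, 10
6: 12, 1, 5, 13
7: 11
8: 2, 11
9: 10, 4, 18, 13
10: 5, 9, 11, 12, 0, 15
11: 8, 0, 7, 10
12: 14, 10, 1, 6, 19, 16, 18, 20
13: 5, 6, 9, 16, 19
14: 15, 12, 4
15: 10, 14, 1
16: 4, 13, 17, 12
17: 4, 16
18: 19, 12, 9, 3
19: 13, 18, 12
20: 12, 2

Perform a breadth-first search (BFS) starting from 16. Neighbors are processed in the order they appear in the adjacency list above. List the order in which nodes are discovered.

Visit 16; enqueue 4, 13, 17, 12 → queue [4, 13, 17, 12]
Visit 4; enqueue 0, 9, 14 → queue [13, 17, 12, 0, 9, 14]
Visit 13; enqueue 5, 6, 19 → queue [17, 12, 0, 9, 14, 5, 6, 19]
Visit 17 → queue [12, 0, 9, 14, 5, 6, 19]
Visit 12; enqueue 10, 1, 18, 20 → queue [0, 9, 14, 5, 6, 19, 10, 1, 18, 20]
Visit 0; enqueue 11 → queue [9, 14, 5, 6, 19, 10, 1, 18, 20, 11]
Visit 9 → queue [14, 5, 6, 19, 10, 1, 18, 20, 11]
Visit 14; enqueue 15 → queue [5, 6, 19, 10, 1, 18, 20, 11, 15]
Visit 5 → queue [6, 19, 10, 1, 18, 20, 11, 15]
Visit 6 → queue [19, 10, 1, 18, 20, 11, 15]
Visit 19 → queue [10, 1, 18, 20, 11, 15]
Visit 10 → queue [1, 18, 20, 11, 15]
Visit 1 → queue [18, 20, 11, 15]
Visit 18; enqueue 3 → queue [20, 11, 15, 3]
Visit 20; enqueue 2 → queue [11, 15, 3, 2]
Visit 11; enqueue 8, 7 → queue [15, 3, 2, 8, 7]
Visit 15 → queue [3, 2, 8, 7]
Visit 3 → queue [2, 8, 7]
Visit 2 → queue [8, 7]
Visit 8 → queue [7]
Visit 7 → queue []

16 4 13 17 12 0 9 14 5 6 19 10 1 18 20 11 15 3 2 8 7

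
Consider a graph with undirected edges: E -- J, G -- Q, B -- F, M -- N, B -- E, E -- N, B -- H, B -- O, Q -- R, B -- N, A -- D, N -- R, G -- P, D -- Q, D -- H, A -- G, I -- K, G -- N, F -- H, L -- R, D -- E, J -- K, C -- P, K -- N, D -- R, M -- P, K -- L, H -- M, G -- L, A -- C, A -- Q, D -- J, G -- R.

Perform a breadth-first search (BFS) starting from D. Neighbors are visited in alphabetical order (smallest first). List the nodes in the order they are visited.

Visit D; enqueue A, E, H, J, Q, R → queue [A, E, H, J, Q, R]
Visit A; enqueue C, G → queue [E, H, J, Q, R, C, G]
Visit E; enqueue B, N → queue [H, J, Q, R, C, G, B, N]
Visit H; enqueue F, M → queue [J, Q, R, C, G, B, N, F, M]
Visit J; enqueue K → queue [Q, R, C, G, B, N, F, M, K]
Visit Q → queue [R, C, G, B, N, F, M, K]
Visit R; enqueue L → queue [C, G, B, N, F, M, K, L]
Visit C; enqueue P → queue [G, B, N, F, M, K, L, P]
Visit G → queue [B, N, F, M, K, L, P]
Visit B; enqueue O → queue [N, F, M, K, L, P, O]
Visit N → queue [F, M, K, L, P, O]
Visit F → queue [M, K, L, P, O]
Visit M → queue [K, L, P, O]
Visit K; enqueue I → queue [L, P, O, I]
Visit L → queue [P, O, I]
Visit P → queue [O, I]
Visit O → queue [I]
Visit I → queue []

D, A, E, H, J, Q, R, C, G, B, N, F, M, K, L, P, O, I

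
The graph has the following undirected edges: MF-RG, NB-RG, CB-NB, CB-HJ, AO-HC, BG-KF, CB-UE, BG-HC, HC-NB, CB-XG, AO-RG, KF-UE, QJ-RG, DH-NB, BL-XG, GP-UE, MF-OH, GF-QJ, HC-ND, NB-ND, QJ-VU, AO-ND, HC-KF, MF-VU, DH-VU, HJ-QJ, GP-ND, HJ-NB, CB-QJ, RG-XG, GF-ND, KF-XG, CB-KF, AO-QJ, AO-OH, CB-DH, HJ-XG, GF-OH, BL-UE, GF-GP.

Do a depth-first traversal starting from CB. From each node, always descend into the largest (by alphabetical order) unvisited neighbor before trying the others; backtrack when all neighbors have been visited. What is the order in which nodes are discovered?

Visit CB
CB → XG
XG → RG
RG → QJ
QJ → VU
VU → MF
MF → OH
OH → GF
GF → ND
ND → NB
NB → HJ
NB → HC
HC → KF
KF → UE
UE → GP
UE → BL
KF → BG
HC → AO
NB → DH

CB XG RG QJ VU MF OH GF ND NB HJ HC KF UE GP BL BG AO DH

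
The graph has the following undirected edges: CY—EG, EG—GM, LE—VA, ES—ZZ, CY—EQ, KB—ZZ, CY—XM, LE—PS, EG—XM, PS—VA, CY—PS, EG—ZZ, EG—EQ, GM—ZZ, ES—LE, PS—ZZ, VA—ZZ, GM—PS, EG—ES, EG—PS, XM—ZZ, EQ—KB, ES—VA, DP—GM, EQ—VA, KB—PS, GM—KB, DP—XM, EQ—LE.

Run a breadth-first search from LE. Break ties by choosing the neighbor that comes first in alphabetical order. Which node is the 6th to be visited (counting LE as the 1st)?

Visit LE; enqueue EQ, ES, PS, VA → queue [EQ, ES, PS, VA]
Visit EQ; enqueue CY, EG, KB → queue [ES, PS, VA, CY, EG, KB]
Visit ES; enqueue ZZ → queue [PS, VA, CY, EG, KB, ZZ]
Visit PS; enqueue GM → queue [VA, CY, EG, KB, ZZ, GM]
Visit VA → queue [CY, EG, KB, ZZ, GM]
Visit CY; enqueue XM → queue [EG, KB, ZZ, GM, XM]
Visit EG → queue [KB, ZZ, GM, XM]
Visit KB → queue [ZZ, GM, XM]
Visit ZZ → queue [GM, XM]
Visit GM; enqueue DP → queue [XM, DP]
Visit XM → queue [DP]
Visit DP → queue []

Visit order: LE, EQ, ES, PS, VA, CY, EG, KB, ZZ, GM, XM, DP

CY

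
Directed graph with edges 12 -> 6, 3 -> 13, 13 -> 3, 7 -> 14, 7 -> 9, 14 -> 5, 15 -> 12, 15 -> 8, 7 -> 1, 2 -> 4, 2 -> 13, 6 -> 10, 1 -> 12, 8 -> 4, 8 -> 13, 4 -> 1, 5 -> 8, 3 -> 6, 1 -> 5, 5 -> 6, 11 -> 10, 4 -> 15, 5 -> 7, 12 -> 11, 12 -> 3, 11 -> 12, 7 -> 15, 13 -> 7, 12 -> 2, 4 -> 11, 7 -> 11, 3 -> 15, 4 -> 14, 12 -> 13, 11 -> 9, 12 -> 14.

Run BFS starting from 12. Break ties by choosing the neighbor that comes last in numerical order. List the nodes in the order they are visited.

Visit 12; enqueue 14, 13, 11, 6, 3, 2 → queue [14, 13, 11, 6, 3, 2]
Visit 14; enqueue 5 → queue [13, 11, 6, 3, 2, 5]
Visit 13; enqueue 7 → queue [11, 6, 3, 2, 5, 7]
Visit 11; enqueue 10, 9 → queue [6, 3, 2, 5, 7, 10, 9]
Visit 6 → queue [3, 2, 5, 7, 10, 9]
Visit 3; enqueue 15 → queue [2, 5, 7, 10, 9, 15]
Visit 2; enqueue 4 → queue [5, 7, 10, 9, 15, 4]
Visit 5; enqueue 8 → queue [7, 10, 9, 15, 4, 8]
Visit 7; enqueue 1 → queue [10, 9, 15, 4, 8, 1]
Visit 10 → queue [9, 15, 4, 8, 1]
Visit 9 → queue [15, 4, 8, 1]
Visit 15 → queue [4, 8, 1]
Visit 4 → queue [8, 1]
Visit 8 → queue [1]
Visit 1 → queue []

12, 14, 13, 11, 6, 3, 2, 5, 7, 10, 9, 15, 4, 8, 1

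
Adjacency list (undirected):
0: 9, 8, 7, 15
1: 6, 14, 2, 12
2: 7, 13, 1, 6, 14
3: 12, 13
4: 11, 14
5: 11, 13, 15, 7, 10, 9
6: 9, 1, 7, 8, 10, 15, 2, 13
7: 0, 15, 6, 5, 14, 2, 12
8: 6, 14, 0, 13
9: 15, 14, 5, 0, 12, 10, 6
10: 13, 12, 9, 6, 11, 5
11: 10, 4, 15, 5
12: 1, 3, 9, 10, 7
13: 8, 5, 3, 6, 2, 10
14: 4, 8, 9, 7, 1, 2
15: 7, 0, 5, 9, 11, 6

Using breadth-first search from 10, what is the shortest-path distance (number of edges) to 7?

2

Level 0: 10
Level 1: 5, 6, 9, 11, 12, 13
Level 2: 0, 1, 2, 3, 4, 7, 8, 14, 15
7 first appears at level 2.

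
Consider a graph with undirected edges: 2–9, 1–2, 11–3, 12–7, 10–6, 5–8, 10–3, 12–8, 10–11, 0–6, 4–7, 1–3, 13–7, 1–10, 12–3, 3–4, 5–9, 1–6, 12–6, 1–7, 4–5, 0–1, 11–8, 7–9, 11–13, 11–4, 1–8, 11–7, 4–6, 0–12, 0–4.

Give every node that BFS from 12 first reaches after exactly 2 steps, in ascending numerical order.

1, 4, 5, 9, 10, 11, 13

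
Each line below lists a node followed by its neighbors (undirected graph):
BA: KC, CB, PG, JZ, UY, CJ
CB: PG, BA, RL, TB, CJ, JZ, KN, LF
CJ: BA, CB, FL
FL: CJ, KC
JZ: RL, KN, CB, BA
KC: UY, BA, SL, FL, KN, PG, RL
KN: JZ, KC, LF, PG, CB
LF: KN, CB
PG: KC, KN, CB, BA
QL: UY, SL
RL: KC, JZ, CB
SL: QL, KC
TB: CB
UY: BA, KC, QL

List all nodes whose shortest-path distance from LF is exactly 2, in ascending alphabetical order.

BA, CJ, JZ, KC, PG, RL, TB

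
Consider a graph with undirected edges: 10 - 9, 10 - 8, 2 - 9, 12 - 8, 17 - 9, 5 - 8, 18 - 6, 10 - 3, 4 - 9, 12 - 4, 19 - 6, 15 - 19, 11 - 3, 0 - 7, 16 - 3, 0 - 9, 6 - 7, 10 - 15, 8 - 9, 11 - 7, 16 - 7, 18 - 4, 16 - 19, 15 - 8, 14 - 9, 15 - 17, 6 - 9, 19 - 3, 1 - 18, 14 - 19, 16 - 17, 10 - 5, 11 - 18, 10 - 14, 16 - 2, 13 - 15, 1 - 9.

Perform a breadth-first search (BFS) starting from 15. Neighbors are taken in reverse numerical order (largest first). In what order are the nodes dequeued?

Visit 15; enqueue 19, 17, 13, 10, 8 → queue [19, 17, 13, 10, 8]
Visit 19; enqueue 16, 14, 6, 3 → queue [17, 13, 10, 8, 16, 14, 6, 3]
Visit 17; enqueue 9 → queue [13, 10, 8, 16, 14, 6, 3, 9]
Visit 13 → queue [10, 8, 16, 14, 6, 3, 9]
Visit 10; enqueue 5 → queue [8, 16, 14, 6, 3, 9, 5]
Visit 8; enqueue 12 → queue [16, 14, 6, 3, 9, 5, 12]
Visit 16; enqueue 7, 2 → queue [14, 6, 3, 9, 5, 12, 7, 2]
Visit 14 → queue [6, 3, 9, 5, 12, 7, 2]
Visit 6; enqueue 18 → queue [3, 9, 5, 12, 7, 2, 18]
Visit 3; enqueue 11 → queue [9, 5, 12, 7, 2, 18, 11]
Visit 9; enqueue 4, 1, 0 → queue [5, 12, 7, 2, 18, 11, 4, 1, 0]
Visit 5 → queue [12, 7, 2, 18, 11, 4, 1, 0]
Visit 12 → queue [7, 2, 18, 11, 4, 1, 0]
Visit 7 → queue [2, 18, 11, 4, 1, 0]
Visit 2 → queue [18, 11, 4, 1, 0]
Visit 18 → queue [11, 4, 1, 0]
Visit 11 → queue [4, 1, 0]
Visit 4 → queue [1, 0]
Visit 1 → queue [0]
Visit 0 → queue []

15 19 17 13 10 8 16 14 6 3 9 5 12 7 2 18 11 4 1 0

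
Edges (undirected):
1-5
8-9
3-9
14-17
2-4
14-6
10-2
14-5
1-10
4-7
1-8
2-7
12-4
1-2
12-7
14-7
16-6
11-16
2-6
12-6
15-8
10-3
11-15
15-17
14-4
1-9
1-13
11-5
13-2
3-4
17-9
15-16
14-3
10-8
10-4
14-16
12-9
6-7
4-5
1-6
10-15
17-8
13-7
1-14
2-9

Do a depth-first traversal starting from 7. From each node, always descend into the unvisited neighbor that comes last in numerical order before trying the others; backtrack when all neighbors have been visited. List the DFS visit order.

7 → 14 → 17 → 15 → 16 → 11 → 5 → 4 → 12 → 9 → 8 → 10 → 3 → 2 → 13 → 1 → 6

Visit 7
7 → 14
14 → 17
17 → 15
15 → 16
16 → 11
11 → 5
5 → 4
4 → 12
12 → 9
9 → 8
8 → 10
10 → 3
10 → 2
2 → 13
13 → 1
1 → 6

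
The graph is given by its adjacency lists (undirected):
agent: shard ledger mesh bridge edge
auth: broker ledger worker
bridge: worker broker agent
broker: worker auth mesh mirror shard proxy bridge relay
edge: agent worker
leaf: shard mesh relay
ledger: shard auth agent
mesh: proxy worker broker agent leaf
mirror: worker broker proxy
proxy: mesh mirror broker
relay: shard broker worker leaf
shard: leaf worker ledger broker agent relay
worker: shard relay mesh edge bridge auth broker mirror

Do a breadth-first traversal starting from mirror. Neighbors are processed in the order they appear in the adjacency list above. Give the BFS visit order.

Visit mirror; enqueue worker, broker, proxy → queue [worker, broker, proxy]
Visit worker; enqueue shard, relay, mesh, edge, bridge, auth → queue [broker, proxy, shard, relay, mesh, edge, bridge, auth]
Visit broker → queue [proxy, shard, relay, mesh, edge, bridge, auth]
Visit proxy → queue [shard, relay, mesh, edge, bridge, auth]
Visit shard; enqueue leaf, ledger, agent → queue [relay, mesh, edge, bridge, auth, leaf, ledger, agent]
Visit relay → queue [mesh, edge, bridge, auth, leaf, ledger, agent]
Visit mesh → queue [edge, bridge, auth, leaf, ledger, agent]
Visit edge → queue [bridge, auth, leaf, ledger, agent]
Visit bridge → queue [auth, leaf, ledger, agent]
Visit auth → queue [leaf, ledger, agent]
Visit leaf → queue [ledger, agent]
Visit ledger → queue [agent]
Visit agent → queue []

mirror worker broker proxy shard relay mesh edge bridge auth leaf ledger agent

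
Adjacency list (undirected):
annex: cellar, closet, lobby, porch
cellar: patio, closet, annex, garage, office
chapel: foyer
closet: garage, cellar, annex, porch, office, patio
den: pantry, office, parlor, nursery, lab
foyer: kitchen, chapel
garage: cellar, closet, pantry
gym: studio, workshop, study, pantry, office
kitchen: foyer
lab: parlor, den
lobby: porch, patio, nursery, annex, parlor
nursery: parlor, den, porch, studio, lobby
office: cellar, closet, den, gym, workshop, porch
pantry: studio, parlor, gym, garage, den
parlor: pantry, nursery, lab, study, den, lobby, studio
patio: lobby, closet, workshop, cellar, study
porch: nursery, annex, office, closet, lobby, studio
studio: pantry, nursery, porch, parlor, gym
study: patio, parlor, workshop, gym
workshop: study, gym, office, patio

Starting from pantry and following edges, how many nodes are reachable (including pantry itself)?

BFS from pantry visits: pantry, studio, parlor, gym, garage, den, nursery, porch, lab, study, lobby, workshop, office, cellar, closet, annex, patio
Reachable nodes: 17 of 20 total.

17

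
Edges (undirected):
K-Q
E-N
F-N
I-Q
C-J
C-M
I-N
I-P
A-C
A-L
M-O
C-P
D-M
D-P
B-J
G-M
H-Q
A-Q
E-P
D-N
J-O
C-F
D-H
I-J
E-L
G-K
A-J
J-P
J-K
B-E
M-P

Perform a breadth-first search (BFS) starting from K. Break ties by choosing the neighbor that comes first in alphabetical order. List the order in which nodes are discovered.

K -> G -> J -> Q -> M -> A -> B -> C -> I -> O -> P -> H -> D -> L -> E -> F -> N

Visit K; enqueue G, J, Q → queue [G, J, Q]
Visit G; enqueue M → queue [J, Q, M]
Visit J; enqueue A, B, C, I, O, P → queue [Q, M, A, B, C, I, O, P]
Visit Q; enqueue H → queue [M, A, B, C, I, O, P, H]
Visit M; enqueue D → queue [A, B, C, I, O, P, H, D]
Visit A; enqueue L → queue [B, C, I, O, P, H, D, L]
Visit B; enqueue E → queue [C, I, O, P, H, D, L, E]
Visit C; enqueue F → queue [I, O, P, H, D, L, E, F]
Visit I; enqueue N → queue [O, P, H, D, L, E, F, N]
Visit O → queue [P, H, D, L, E, F, N]
Visit P → queue [H, D, L, E, F, N]
Visit H → queue [D, L, E, F, N]
Visit D → queue [L, E, F, N]
Visit L → queue [E, F, N]
Visit E → queue [F, N]
Visit F → queue [N]
Visit N → queue []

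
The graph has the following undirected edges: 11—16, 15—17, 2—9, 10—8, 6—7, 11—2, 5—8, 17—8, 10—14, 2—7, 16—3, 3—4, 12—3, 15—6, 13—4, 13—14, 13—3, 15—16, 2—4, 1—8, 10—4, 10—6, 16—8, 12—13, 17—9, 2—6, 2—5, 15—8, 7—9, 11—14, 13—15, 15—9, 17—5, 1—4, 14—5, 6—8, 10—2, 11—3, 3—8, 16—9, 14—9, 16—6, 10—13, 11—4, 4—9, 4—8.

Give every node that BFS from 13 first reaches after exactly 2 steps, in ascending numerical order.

Level 0: 13
Level 1: 3, 4, 10, 12, 14, 15
Level 2: 1, 2, 5, 6, 8, 9, 11, 16, 17
Level 3: 7

1, 2, 5, 6, 8, 9, 11, 16, 17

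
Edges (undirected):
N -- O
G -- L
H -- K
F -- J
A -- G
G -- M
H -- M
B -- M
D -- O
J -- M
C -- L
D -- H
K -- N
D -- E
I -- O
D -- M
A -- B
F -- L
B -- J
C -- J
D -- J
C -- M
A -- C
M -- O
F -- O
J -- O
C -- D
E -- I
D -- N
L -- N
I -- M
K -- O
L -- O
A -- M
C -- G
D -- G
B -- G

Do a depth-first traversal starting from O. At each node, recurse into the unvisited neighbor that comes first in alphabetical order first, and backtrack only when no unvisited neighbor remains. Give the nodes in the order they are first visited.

Visit O
O → D
D → C
C → A
A → B
B → G
G → L
L → F
F → J
J → M
M → H
H → K
K → N
M → I
I → E

O -> D -> C -> A -> B -> G -> L -> F -> J -> M -> H -> K -> N -> I -> E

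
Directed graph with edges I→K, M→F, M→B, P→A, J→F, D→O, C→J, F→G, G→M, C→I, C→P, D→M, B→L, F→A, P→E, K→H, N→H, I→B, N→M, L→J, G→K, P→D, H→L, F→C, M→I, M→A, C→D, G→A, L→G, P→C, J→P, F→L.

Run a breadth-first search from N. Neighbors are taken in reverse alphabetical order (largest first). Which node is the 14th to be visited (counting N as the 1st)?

Visit N; enqueue M, H → queue [M, H]
Visit M; enqueue I, F, B, A → queue [H, I, F, B, A]
Visit H; enqueue L → queue [I, F, B, A, L]
Visit I; enqueue K → queue [F, B, A, L, K]
Visit F; enqueue G, C → queue [B, A, L, K, G, C]
Visit B → queue [A, L, K, G, C]
Visit A → queue [L, K, G, C]
Visit L; enqueue J → queue [K, G, C, J]
Visit K → queue [G, C, J]
Visit G → queue [C, J]
Visit C; enqueue P, D → queue [J, P, D]
Visit J → queue [P, D]
Visit P; enqueue E → queue [D, E]
Visit D; enqueue O → queue [E, O]
Visit E → queue [O]
Visit O → queue []

Visit order: N, M, H, I, F, B, A, L, K, G, C, J, P, D, E, O

D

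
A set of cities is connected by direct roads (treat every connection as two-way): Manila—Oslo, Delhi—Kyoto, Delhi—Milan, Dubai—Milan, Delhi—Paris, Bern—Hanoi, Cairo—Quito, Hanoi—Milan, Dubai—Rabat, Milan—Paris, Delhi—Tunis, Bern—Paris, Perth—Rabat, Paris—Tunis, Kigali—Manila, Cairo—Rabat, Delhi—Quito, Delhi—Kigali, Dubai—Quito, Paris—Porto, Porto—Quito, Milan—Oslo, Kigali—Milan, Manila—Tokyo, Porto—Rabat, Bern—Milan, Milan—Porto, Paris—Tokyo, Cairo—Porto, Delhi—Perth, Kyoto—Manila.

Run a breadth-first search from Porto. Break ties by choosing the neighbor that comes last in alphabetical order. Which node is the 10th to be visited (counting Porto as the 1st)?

Tunis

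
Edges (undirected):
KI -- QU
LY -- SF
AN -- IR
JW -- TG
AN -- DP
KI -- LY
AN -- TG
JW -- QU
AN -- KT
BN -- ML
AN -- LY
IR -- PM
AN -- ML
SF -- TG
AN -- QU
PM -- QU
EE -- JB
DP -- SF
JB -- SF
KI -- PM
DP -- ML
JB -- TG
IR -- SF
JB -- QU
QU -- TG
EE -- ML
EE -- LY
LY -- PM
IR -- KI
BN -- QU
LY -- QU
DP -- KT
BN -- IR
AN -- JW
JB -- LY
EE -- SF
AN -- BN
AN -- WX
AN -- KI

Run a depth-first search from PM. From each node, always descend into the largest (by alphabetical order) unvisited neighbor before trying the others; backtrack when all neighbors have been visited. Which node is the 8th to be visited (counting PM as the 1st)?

BN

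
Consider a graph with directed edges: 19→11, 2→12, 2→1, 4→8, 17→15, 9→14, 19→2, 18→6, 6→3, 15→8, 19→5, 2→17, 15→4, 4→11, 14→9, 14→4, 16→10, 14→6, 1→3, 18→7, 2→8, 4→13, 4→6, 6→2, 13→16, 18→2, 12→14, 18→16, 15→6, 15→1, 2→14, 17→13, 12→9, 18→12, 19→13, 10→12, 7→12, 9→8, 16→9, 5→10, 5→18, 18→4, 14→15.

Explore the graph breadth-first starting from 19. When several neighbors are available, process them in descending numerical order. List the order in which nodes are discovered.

Visit 19; enqueue 13, 11, 5, 2 → queue [13, 11, 5, 2]
Visit 13; enqueue 16 → queue [11, 5, 2, 16]
Visit 11 → queue [5, 2, 16]
Visit 5; enqueue 18, 10 → queue [2, 16, 18, 10]
Visit 2; enqueue 17, 14, 12, 8, 1 → queue [16, 18, 10, 17, 14, 12, 8, 1]
Visit 16; enqueue 9 → queue [18, 10, 17, 14, 12, 8, 1, 9]
Visit 18; enqueue 7, 6, 4 → queue [10, 17, 14, 12, 8, 1, 9, 7, 6, 4]
Visit 10 → queue [17, 14, 12, 8, 1, 9, 7, 6, 4]
Visit 17; enqueue 15 → queue [14, 12, 8, 1, 9, 7, 6, 4, 15]
Visit 14 → queue [12, 8, 1, 9, 7, 6, 4, 15]
Visit 12 → queue [8, 1, 9, 7, 6, 4, 15]
Visit 8 → queue [1, 9, 7, 6, 4, 15]
Visit 1; enqueue 3 → queue [9, 7, 6, 4, 15, 3]
Visit 9 → queue [7, 6, 4, 15, 3]
Visit 7 → queue [6, 4, 15, 3]
Visit 6 → queue [4, 15, 3]
Visit 4 → queue [15, 3]
Visit 15 → queue [3]
Visit 3 → queue []

19, 13, 11, 5, 2, 16, 18, 10, 17, 14, 12, 8, 1, 9, 7, 6, 4, 15, 3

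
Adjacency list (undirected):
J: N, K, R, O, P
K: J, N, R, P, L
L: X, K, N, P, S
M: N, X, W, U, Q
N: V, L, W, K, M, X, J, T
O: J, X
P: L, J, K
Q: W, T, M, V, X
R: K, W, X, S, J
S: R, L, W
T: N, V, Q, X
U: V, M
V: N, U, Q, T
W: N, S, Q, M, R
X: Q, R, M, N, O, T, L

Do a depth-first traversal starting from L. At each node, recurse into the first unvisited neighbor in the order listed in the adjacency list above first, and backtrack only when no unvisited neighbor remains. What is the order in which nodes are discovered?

Visit L
L → X
X → Q
Q → W
W → N
N → V
V → U
U → M
V → T
N → K
K → J
J → R
R → S
J → O
J → P

L -> X -> Q -> W -> N -> V -> U -> M -> T -> K -> J -> R -> S -> O -> P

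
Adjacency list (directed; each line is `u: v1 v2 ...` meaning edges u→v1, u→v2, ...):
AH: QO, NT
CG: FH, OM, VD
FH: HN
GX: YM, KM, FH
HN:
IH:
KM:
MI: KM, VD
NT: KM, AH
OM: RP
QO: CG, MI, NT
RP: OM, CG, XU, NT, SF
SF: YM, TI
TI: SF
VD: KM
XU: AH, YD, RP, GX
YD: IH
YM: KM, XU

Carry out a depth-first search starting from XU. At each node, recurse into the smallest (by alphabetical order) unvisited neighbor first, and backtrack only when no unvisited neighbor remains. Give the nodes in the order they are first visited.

XU, AH, NT, KM, QO, CG, FH, HN, OM, RP, SF, TI, YM, VD, MI, GX, YD, IH

Visit XU
XU → AH
AH → NT
NT → KM
AH → QO
QO → CG
CG → FH
FH → HN
CG → OM
OM → RP
RP → SF
SF → TI
SF → YM
CG → VD
QO → MI
XU → GX
XU → YD
YD → IH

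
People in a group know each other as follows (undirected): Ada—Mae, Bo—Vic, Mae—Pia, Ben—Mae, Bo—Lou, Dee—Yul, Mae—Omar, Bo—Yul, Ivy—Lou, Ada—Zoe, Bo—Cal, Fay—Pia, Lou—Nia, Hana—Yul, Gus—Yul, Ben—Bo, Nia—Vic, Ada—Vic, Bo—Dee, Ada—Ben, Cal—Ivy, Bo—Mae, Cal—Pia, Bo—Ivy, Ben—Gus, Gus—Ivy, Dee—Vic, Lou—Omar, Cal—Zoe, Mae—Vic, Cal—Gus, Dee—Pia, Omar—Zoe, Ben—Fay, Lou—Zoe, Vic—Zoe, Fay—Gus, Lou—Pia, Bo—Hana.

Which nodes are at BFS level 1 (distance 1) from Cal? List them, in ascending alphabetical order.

Level 0: Cal
Level 1: Bo, Gus, Ivy, Pia, Zoe
Level 2: Ada, Ben, Dee, Fay, Hana, Lou, Mae, Omar, Vic, Yul
Level 3: Nia

Bo, Gus, Ivy, Pia, Zoe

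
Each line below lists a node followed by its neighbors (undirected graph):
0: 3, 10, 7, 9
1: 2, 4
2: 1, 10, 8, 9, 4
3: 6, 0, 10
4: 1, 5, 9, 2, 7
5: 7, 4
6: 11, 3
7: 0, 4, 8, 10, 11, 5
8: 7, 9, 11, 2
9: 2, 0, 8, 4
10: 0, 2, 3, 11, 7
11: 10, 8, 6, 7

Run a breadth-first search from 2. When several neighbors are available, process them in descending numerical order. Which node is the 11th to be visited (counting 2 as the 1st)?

Visit 2; enqueue 10, 9, 8, 4, 1 → queue [10, 9, 8, 4, 1]
Visit 10; enqueue 11, 7, 3, 0 → queue [9, 8, 4, 1, 11, 7, 3, 0]
Visit 9 → queue [8, 4, 1, 11, 7, 3, 0]
Visit 8 → queue [4, 1, 11, 7, 3, 0]
Visit 4; enqueue 5 → queue [1, 11, 7, 3, 0, 5]
Visit 1 → queue [11, 7, 3, 0, 5]
Visit 11; enqueue 6 → queue [7, 3, 0, 5, 6]
Visit 7 → queue [3, 0, 5, 6]
Visit 3 → queue [0, 5, 6]
Visit 0 → queue [5, 6]
Visit 5 → queue [6]
Visit 6 → queue []

Visit order: 2, 10, 9, 8, 4, 1, 11, 7, 3, 0, 5, 6

5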